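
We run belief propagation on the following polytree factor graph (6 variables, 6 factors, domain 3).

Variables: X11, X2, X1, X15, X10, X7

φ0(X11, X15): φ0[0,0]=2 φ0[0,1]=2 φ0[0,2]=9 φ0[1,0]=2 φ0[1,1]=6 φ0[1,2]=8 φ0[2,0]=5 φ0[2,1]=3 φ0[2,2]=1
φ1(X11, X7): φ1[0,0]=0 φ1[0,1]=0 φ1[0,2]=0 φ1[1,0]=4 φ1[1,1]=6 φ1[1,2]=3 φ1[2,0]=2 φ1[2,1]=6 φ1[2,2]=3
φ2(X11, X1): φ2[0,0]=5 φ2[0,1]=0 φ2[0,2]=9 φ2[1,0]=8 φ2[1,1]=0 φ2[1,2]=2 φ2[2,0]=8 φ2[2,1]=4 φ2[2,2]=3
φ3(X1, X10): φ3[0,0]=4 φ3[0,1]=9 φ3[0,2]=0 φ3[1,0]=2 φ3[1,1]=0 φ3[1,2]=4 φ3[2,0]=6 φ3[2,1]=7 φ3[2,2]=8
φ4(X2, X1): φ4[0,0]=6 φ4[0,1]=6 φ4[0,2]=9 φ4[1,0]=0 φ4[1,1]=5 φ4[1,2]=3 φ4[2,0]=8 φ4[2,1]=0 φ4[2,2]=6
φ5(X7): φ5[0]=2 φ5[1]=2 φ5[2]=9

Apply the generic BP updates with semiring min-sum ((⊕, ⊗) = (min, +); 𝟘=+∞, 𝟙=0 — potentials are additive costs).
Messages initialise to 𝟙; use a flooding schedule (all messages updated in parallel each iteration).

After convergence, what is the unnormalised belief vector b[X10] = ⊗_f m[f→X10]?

b[X10] = [6, 4, 8]

init: all messages = 𝟙 over 3 values
r1 m[φ0→X11] = [2, 2, 1]
r1 m[φ0→X15] = [2, 2, 1]
r1 m[φ1→X11] = [0, 3, 2]
r1 m[φ1→X7] = [0, 0, 0]
r1 m[φ2→X11] = [0, 0, 3]
r1 m[φ2→X1] = [5, 0, 2]
r1 m[φ3→X1] = [0, 0, 6]
r1 m[φ3→X10] = [2, 0, 0]
r1 m[φ4→X2] = [6, 0, 0]
r1 m[φ4→X1] = [0, 0, 3]
r1 m[φ5→X7] = [2, 2, 9]
r1 m[X11→φ0] = [0, 0, 0]
r1 m[X11→φ1] = [0, 0, 0]
r1 m[X11→φ2] = [0, 0, 0]
r1 m[X2→φ4] = [0, 0, 0]
r1 m[X1→φ2] = [0, 0, 0]
r1 m[X1→φ3] = [0, 0, 0]
r1 m[X1→φ4] = [0, 0, 0]
r1 m[X15→φ0] = [0, 0, 0]
r1 m[X10→φ3] = [0, 0, 0]
r1 m[X7→φ1] = [0, 0, 0]
r1 m[X7→φ5] = [0, 0, 0]
r2 m[φ0→X11] = [2, 2, 1]
r2 m[φ0→X15] = [2, 2, 1]
r2 m[φ1→X11] = [0, 3, 2]
r2 m[φ1→X7] = [0, 0, 0]
r2 m[φ2→X11] = [0, 0, 3]
r2 m[φ2→X1] = [5, 0, 2]
r2 m[φ3→X1] = [0, 0, 6]
r2 m[φ3→X10] = [2, 0, 0]
r2 m[φ4→X2] = [6, 0, 0]
r2 m[φ4→X1] = [0, 0, 3]
r2 m[φ5→X7] = [2, 2, 9]
r2 m[X11→φ0] = [0, 3, 5]
r2 m[X11→φ1] = [2, 2, 4]
r2 m[X11→φ2] = [2, 5, 3]
r2 m[X2→φ4] = [0, 0, 0]
r2 m[X1→φ2] = [0, 0, 9]
r2 m[X1→φ3] = [5, 0, 5]
r2 m[X1→φ4] = [5, 0, 8]
r2 m[X15→φ0] = [0, 0, 0]
r2 m[X10→φ3] = [0, 0, 0]
r2 m[X7→φ1] = [2, 2, 9]
r2 m[X7→φ5] = [0, 0, 0]
r3 m[φ0→X11] = [2, 2, 1]
r3 m[φ0→X15] = [2, 2, 6]
r3 m[φ1→X11] = [2, 6, 4]
r3 m[φ1→X7] = [2, 2, 2]
r3 m[φ2→X11] = [0, 0, 4]
r3 m[φ2→X1] = [7, 2, 6]
r3 m[φ3→X1] = [0, 0, 6]
r3 m[φ3→X10] = [2, 0, 4]
r3 m[φ4→X2] = [6, 5, 0]
r3 m[φ4→X1] = [0, 0, 3]
r3 m[φ5→X7] = [2, 2, 9]
r3 m[X11→φ0] = [0, 3, 5]
r3 m[X11→φ1] = [2, 2, 4]
r3 m[X11→φ2] = [2, 5, 3]
r3 m[X2→φ4] = [0, 0, 0]
r3 m[X1→φ2] = [0, 0, 9]
r3 m[X1→φ3] = [5, 0, 5]
r3 m[X1→φ4] = [5, 0, 8]
r3 m[X15→φ0] = [0, 0, 0]
r3 m[X10→φ3] = [0, 0, 0]
r3 m[X7→φ1] = [2, 2, 9]
r3 m[X7→φ5] = [0, 0, 0]
r4 m[φ0→X11] = [2, 2, 1]
r4 m[φ0→X15] = [2, 2, 6]
r4 m[φ1→X11] = [2, 6, 4]
r4 m[φ1→X7] = [2, 2, 2]
r4 m[φ2→X11] = [0, 0, 4]
r4 m[φ2→X1] = [7, 2, 6]
r4 m[φ3→X1] = [0, 0, 6]
r4 m[φ3→X10] = [2, 0, 4]
r4 m[φ4→X2] = [6, 5, 0]
r4 m[φ4→X1] = [0, 0, 3]
r4 m[φ5→X7] = [2, 2, 9]
r4 m[X11→φ0] = [2, 6, 8]
r4 m[X11→φ1] = [2, 2, 5]
r4 m[X11→φ2] = [4, 8, 5]
r4 m[X2→φ4] = [0, 0, 0]
r4 m[X1→φ2] = [0, 0, 9]
r4 m[X1→φ3] = [7, 2, 9]
r4 m[X1→φ4] = [7, 2, 12]
r4 m[X15→φ0] = [0, 0, 0]
r4 m[X10→φ3] = [0, 0, 0]
r4 m[X7→φ1] = [2, 2, 9]
r4 m[X7→φ5] = [2, 2, 2]
r5 m[φ0→X11] = [2, 2, 1]
r5 m[φ0→X15] = [4, 4, 9]
r5 m[φ1→X11] = [2, 6, 4]
r5 m[φ1→X7] = [2, 2, 2]
r5 m[φ2→X11] = [0, 0, 4]
r5 m[φ2→X1] = [9, 4, 8]
r5 m[φ3→X1] = [0, 0, 6]
r5 m[φ3→X10] = [4, 2, 6]
r5 m[φ4→X2] = [8, 7, 2]
r5 m[φ4→X1] = [0, 0, 3]
r5 m[φ5→X7] = [2, 2, 9]
r5 m[X11→φ0] = [2, 6, 8]
r5 m[X11→φ1] = [2, 2, 5]
r5 m[X11→φ2] = [4, 8, 5]
r5 m[X2→φ4] = [0, 0, 0]
r5 m[X1→φ2] = [0, 0, 9]
r5 m[X1→φ3] = [7, 2, 9]
r5 m[X1→φ4] = [7, 2, 12]
r5 m[X15→φ0] = [0, 0, 0]
r5 m[X10→φ3] = [0, 0, 0]
r5 m[X7→φ1] = [2, 2, 9]
r5 m[X7→φ5] = [2, 2, 2]
r6 m[φ0→X11] = [2, 2, 1]
r6 m[φ0→X15] = [4, 4, 9]
r6 m[φ1→X11] = [2, 6, 4]
r6 m[φ1→X7] = [2, 2, 2]
r6 m[φ2→X11] = [0, 0, 4]
r6 m[φ2→X1] = [9, 4, 8]
r6 m[φ3→X1] = [0, 0, 6]
r6 m[φ3→X10] = [4, 2, 6]
r6 m[φ4→X2] = [8, 7, 2]
r6 m[φ4→X1] = [0, 0, 3]
r6 m[φ5→X7] = [2, 2, 9]
r6 m[X11→φ0] = [2, 6, 8]
r6 m[X11→φ1] = [2, 2, 5]
r6 m[X11→φ2] = [4, 8, 5]
r6 m[X2→φ4] = [0, 0, 0]
r6 m[X1→φ2] = [0, 0, 9]
r6 m[X1→φ3] = [9, 4, 11]
r6 m[X1→φ4] = [9, 4, 14]
r6 m[X15→φ0] = [0, 0, 0]
r6 m[X10→φ3] = [0, 0, 0]
r6 m[X7→φ1] = [2, 2, 9]
r6 m[X7→φ5] = [2, 2, 2]
r7 m[φ0→X11] = [2, 2, 1]
r7 m[φ0→X15] = [4, 4, 9]
r7 m[φ1→X11] = [2, 6, 4]
r7 m[φ1→X7] = [2, 2, 2]
r7 m[φ2→X11] = [0, 0, 4]
r7 m[φ2→X1] = [9, 4, 8]
r7 m[φ3→X1] = [0, 0, 6]
r7 m[φ3→X10] = [6, 4, 8]
r7 m[φ4→X2] = [10, 9, 4]
r7 m[φ4→X1] = [0, 0, 3]
r7 m[φ5→X7] = [2, 2, 9]
r7 m[X11→φ0] = [2, 6, 8]
r7 m[X11→φ1] = [2, 2, 5]
r7 m[X11→φ2] = [4, 8, 5]
r7 m[X2→φ4] = [0, 0, 0]
r7 m[X1→φ2] = [0, 0, 9]
r7 m[X1→φ3] = [9, 4, 11]
r7 m[X1→φ4] = [9, 4, 14]
r7 m[X15→φ0] = [0, 0, 0]
r7 m[X10→φ3] = [0, 0, 0]
r7 m[X7→φ1] = [2, 2, 9]
r7 m[X7→φ5] = [2, 2, 2]
r8 m[φ0→X11] = [2, 2, 1]
r8 m[φ0→X15] = [4, 4, 9]
r8 m[φ1→X11] = [2, 6, 4]
r8 m[φ1→X7] = [2, 2, 2]
r8 m[φ2→X11] = [0, 0, 4]
r8 m[φ2→X1] = [9, 4, 8]
r8 m[φ3→X1] = [0, 0, 6]
r8 m[φ3→X10] = [6, 4, 8]
r8 m[φ4→X2] = [10, 9, 4]
r8 m[φ4→X1] = [0, 0, 3]
r8 m[φ5→X7] = [2, 2, 9]
r8 m[X11→φ0] = [2, 6, 8]
r8 m[X11→φ1] = [2, 2, 5]
r8 m[X11→φ2] = [4, 8, 5]
r8 m[X2→φ4] = [0, 0, 0]
r8 m[X1→φ2] = [0, 0, 9]
r8 m[X1→φ3] = [9, 4, 11]
r8 m[X1→φ4] = [9, 4, 14]
r8 m[X15→φ0] = [0, 0, 0]
r8 m[X10→φ3] = [0, 0, 0]
r8 m[X7→φ1] = [2, 2, 9]
r8 m[X7→φ5] = [2, 2, 2]
fixed point reached at round 8
b[X10] = ⊗ incoming = [6, 4, 8]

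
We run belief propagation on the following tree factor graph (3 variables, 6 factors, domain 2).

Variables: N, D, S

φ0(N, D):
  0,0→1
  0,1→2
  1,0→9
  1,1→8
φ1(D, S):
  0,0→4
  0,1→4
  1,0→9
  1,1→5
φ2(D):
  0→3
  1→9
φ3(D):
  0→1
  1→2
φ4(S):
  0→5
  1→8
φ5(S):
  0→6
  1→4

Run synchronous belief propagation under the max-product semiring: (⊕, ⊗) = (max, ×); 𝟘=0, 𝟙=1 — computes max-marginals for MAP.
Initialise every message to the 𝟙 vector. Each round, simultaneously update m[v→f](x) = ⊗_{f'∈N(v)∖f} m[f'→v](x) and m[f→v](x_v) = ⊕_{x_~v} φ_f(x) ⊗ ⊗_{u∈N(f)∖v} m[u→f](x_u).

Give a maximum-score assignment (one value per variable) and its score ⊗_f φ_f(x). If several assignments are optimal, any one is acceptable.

assignment: (N=1, D=1, S=0); score = 38880

init: all messages = 𝟙 over 2 values
r1 m[φ0→N] = [2, 9]
r1 m[φ0→D] = [9, 8]
r1 m[φ1→D] = [4, 9]
r1 m[φ1→S] = [9, 5]
r1 m[φ2→D] = [3, 9]
r1 m[φ3→D] = [1, 2]
r1 m[φ4→S] = [5, 8]
r1 m[φ5→S] = [6, 4]
r1 m[N→φ0] = [1, 1]
r1 m[D→φ0] = [1, 1]
r1 m[D→φ1] = [1, 1]
r1 m[D→φ2] = [1, 1]
r1 m[D→φ3] = [1, 1]
r1 m[S→φ1] = [1, 1]
r1 m[S→φ4] = [1, 1]
r1 m[S→φ5] = [1, 1]
r2 m[φ0→N] = [2, 9]
r2 m[φ0→D] = [9, 8]
r2 m[φ1→D] = [4, 9]
r2 m[φ1→S] = [9, 5]
r2 m[φ2→D] = [3, 9]
r2 m[φ3→D] = [1, 2]
r2 m[φ4→S] = [5, 8]
r2 m[φ5→S] = [6, 4]
r2 m[N→φ0] = [1, 1]
r2 m[D→φ0] = [12, 162]
r2 m[D→φ1] = [27, 144]
r2 m[D→φ2] = [36, 144]
r2 m[D→φ3] = [108, 648]
r2 m[S→φ1] = [30, 32]
r2 m[S→φ4] = [54, 20]
r2 m[S→φ5] = [45, 40]
r3 m[φ0→N] = [324, 1296]
r3 m[φ0→D] = [9, 8]
r3 m[φ1→D] = [128, 270]
r3 m[φ1→S] = [1296, 720]
r3 m[φ2→D] = [3, 9]
r3 m[φ3→D] = [1, 2]
r3 m[φ4→S] = [5, 8]
r3 m[φ5→S] = [6, 4]
r3 m[N→φ0] = [1, 1]
r3 m[D→φ0] = [12, 162]
r3 m[D→φ1] = [27, 144]
r3 m[D→φ2] = [36, 144]
r3 m[D→φ3] = [108, 648]
r3 m[S→φ1] = [30, 32]
r3 m[S→φ4] = [54, 20]
r3 m[S→φ5] = [45, 40]
r4 m[φ0→N] = [324, 1296]
r4 m[φ0→D] = [9, 8]
r4 m[φ1→D] = [128, 270]
r4 m[φ1→S] = [1296, 720]
r4 m[φ2→D] = [3, 9]
r4 m[φ3→D] = [1, 2]
r4 m[φ4→S] = [5, 8]
r4 m[φ5→S] = [6, 4]
r4 m[N→φ0] = [1, 1]
r4 m[D→φ0] = [384, 4860]
r4 m[D→φ1] = [27, 144]
r4 m[D→φ2] = [1152, 4320]
r4 m[D→φ3] = [3456, 19440]
r4 m[S→φ1] = [30, 32]
r4 m[S→φ4] = [7776, 2880]
r4 m[S→φ5] = [6480, 5760]
r5 m[φ0→N] = [9720, 38880]
r5 m[φ0→D] = [9, 8]
r5 m[φ1→D] = [128, 270]
r5 m[φ1→S] = [1296, 720]
r5 m[φ2→D] = [3, 9]
r5 m[φ3→D] = [1, 2]
r5 m[φ4→S] = [5, 8]
r5 m[φ5→S] = [6, 4]
r5 m[N→φ0] = [1, 1]
r5 m[D→φ0] = [384, 4860]
r5 m[D→φ1] = [27, 144]
r5 m[D→φ2] = [1152, 4320]
r5 m[D→φ3] = [3456, 19440]
r5 m[S→φ1] = [30, 32]
r5 m[S→φ4] = [7776, 2880]
r5 m[S→φ5] = [6480, 5760]
r6 m[φ0→N] = [9720, 38880]
r6 m[φ0→D] = [9, 8]
r6 m[φ1→D] = [128, 270]
r6 m[φ1→S] = [1296, 720]
r6 m[φ2→D] = [3, 9]
r6 m[φ3→D] = [1, 2]
r6 m[φ4→S] = [5, 8]
r6 m[φ5→S] = [6, 4]
r6 m[N→φ0] = [1, 1]
r6 m[D→φ0] = [384, 4860]
r6 m[D→φ1] = [27, 144]
r6 m[D→φ2] = [1152, 4320]
r6 m[D→φ3] = [3456, 19440]
r6 m[S→φ1] = [30, 32]
r6 m[S→φ4] = [7776, 2880]
r6 m[S→φ5] = [6480, 5760]
fixed point reached at round 6
traceback from N: (N=1, D=1, S=0), score=38880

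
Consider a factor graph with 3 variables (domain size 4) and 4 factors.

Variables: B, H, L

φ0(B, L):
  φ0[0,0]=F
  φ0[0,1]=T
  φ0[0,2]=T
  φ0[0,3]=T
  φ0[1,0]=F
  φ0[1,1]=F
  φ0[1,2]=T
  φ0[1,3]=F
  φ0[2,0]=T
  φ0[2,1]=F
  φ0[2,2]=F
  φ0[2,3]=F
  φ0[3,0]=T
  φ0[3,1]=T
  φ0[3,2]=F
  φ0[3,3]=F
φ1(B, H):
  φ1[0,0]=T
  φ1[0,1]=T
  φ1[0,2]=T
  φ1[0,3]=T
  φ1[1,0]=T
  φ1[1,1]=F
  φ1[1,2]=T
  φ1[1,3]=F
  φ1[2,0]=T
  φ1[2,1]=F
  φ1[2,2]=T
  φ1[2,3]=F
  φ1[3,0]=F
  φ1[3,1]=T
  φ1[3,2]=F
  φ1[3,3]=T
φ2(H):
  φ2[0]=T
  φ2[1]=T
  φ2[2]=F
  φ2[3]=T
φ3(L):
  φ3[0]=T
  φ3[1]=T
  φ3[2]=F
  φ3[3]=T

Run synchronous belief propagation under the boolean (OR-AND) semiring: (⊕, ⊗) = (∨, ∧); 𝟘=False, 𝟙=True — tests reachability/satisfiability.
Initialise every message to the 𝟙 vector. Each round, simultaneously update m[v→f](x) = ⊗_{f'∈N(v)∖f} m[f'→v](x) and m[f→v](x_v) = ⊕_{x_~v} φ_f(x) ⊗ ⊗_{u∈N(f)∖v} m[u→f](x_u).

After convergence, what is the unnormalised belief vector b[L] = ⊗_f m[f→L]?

b[L] = [T, T, F, T]

init: all messages = 𝟙 over 4 values
r1 m[φ0→B] = [T, T, T, T]
r1 m[φ0→L] = [T, T, T, T]
r1 m[φ1→B] = [T, T, T, T]
r1 m[φ1→H] = [T, T, T, T]
r1 m[φ2→H] = [T, T, F, T]
r1 m[φ3→L] = [T, T, F, T]
r1 m[B→φ0] = [T, T, T, T]
r1 m[B→φ1] = [T, T, T, T]
r1 m[H→φ1] = [T, T, T, T]
r1 m[H→φ2] = [T, T, T, T]
r1 m[L→φ0] = [T, T, T, T]
r1 m[L→φ3] = [T, T, T, T]
r2 m[φ0→B] = [T, T, T, T]
r2 m[φ0→L] = [T, T, T, T]
r2 m[φ1→B] = [T, T, T, T]
r2 m[φ1→H] = [T, T, T, T]
r2 m[φ2→H] = [T, T, F, T]
r2 m[φ3→L] = [T, T, F, T]
r2 m[B→φ0] = [T, T, T, T]
r2 m[B→φ1] = [T, T, T, T]
r2 m[H→φ1] = [T, T, F, T]
r2 m[H→φ2] = [T, T, T, T]
r2 m[L→φ0] = [T, T, F, T]
r2 m[L→φ3] = [T, T, T, T]
r3 m[φ0→B] = [T, F, T, T]
r3 m[φ0→L] = [T, T, T, T]
r3 m[φ1→B] = [T, T, T, T]
r3 m[φ1→H] = [T, T, T, T]
r3 m[φ2→H] = [T, T, F, T]
r3 m[φ3→L] = [T, T, F, T]
r3 m[B→φ0] = [T, T, T, T]
r3 m[B→φ1] = [T, T, T, T]
r3 m[H→φ1] = [T, T, F, T]
r3 m[H→φ2] = [T, T, T, T]
r3 m[L→φ0] = [T, T, F, T]
r3 m[L→φ3] = [T, T, T, T]
r4 m[φ0→B] = [T, F, T, T]
r4 m[φ0→L] = [T, T, T, T]
r4 m[φ1→B] = [T, T, T, T]
r4 m[φ1→H] = [T, T, T, T]
r4 m[φ2→H] = [T, T, F, T]
r4 m[φ3→L] = [T, T, F, T]
r4 m[B→φ0] = [T, T, T, T]
r4 m[B→φ1] = [T, F, T, T]
r4 m[H→φ1] = [T, T, F, T]
r4 m[H→φ2] = [T, T, T, T]
r4 m[L→φ0] = [T, T, F, T]
r4 m[L→φ3] = [T, T, T, T]
r5 m[φ0→B] = [T, F, T, T]
r5 m[φ0→L] = [T, T, T, T]
r5 m[φ1→B] = [T, T, T, T]
r5 m[φ1→H] = [T, T, T, T]
r5 m[φ2→H] = [T, T, F, T]
r5 m[φ3→L] = [T, T, F, T]
r5 m[B→φ0] = [T, T, T, T]
r5 m[B→φ1] = [T, F, T, T]
r5 m[H→φ1] = [T, T, F, T]
r5 m[H→φ2] = [T, T, T, T]
r5 m[L→φ0] = [T, T, F, T]
r5 m[L→φ3] = [T, T, T, T]
fixed point reached at round 5
b[L] = ⊗ incoming = [T, T, F, T]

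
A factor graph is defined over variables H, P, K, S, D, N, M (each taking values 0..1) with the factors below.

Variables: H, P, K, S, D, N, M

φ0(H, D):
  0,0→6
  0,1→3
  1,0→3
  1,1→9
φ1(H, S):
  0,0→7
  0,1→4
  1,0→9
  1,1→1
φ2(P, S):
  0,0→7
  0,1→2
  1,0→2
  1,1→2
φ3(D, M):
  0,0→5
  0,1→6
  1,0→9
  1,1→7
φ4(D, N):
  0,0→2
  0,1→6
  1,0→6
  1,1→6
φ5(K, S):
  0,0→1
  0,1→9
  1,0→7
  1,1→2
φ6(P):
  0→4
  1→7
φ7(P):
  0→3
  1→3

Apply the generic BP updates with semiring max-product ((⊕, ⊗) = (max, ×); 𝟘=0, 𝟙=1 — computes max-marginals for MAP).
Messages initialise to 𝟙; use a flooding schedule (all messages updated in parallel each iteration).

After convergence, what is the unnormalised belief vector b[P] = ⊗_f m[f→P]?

b[P] = [2571912, 1285956]

init: all messages = 𝟙 over 2 values
r1 m[φ0→H] = [6, 9]
r1 m[φ0→D] = [6, 9]
r1 m[φ1→H] = [7, 9]
r1 m[φ1→S] = [9, 4]
r1 m[φ2→P] = [7, 2]
r1 m[φ2→S] = [7, 2]
r1 m[φ3→D] = [6, 9]
r1 m[φ3→M] = [9, 7]
r1 m[φ4→D] = [6, 6]
r1 m[φ4→N] = [6, 6]
r1 m[φ5→K] = [9, 7]
r1 m[φ5→S] = [7, 9]
r1 m[φ6→P] = [4, 7]
r1 m[φ7→P] = [3, 3]
r1 m[H→φ0] = [1, 1]
r1 m[H→φ1] = [1, 1]
r1 m[P→φ2] = [1, 1]
r1 m[P→φ6] = [1, 1]
r1 m[P→φ7] = [1, 1]
r1 m[K→φ5] = [1, 1]
r1 m[S→φ1] = [1, 1]
r1 m[S→φ2] = [1, 1]
r1 m[S→φ5] = [1, 1]
r1 m[D→φ0] = [1, 1]
r1 m[D→φ3] = [1, 1]
r1 m[D→φ4] = [1, 1]
r1 m[N→φ4] = [1, 1]
r1 m[M→φ3] = [1, 1]
r2 m[φ0→H] = [6, 9]
r2 m[φ0→D] = [6, 9]
r2 m[φ1→H] = [7, 9]
r2 m[φ1→S] = [9, 4]
r2 m[φ2→P] = [7, 2]
r2 m[φ2→S] = [7, 2]
r2 m[φ3→D] = [6, 9]
r2 m[φ3→M] = [9, 7]
r2 m[φ4→D] = [6, 6]
r2 m[φ4→N] = [6, 6]
r2 m[φ5→K] = [9, 7]
r2 m[φ5→S] = [7, 9]
r2 m[φ6→P] = [4, 7]
r2 m[φ7→P] = [3, 3]
r2 m[H→φ0] = [7, 9]
r2 m[H→φ1] = [6, 9]
r2 m[P→φ2] = [12, 21]
r2 m[P→φ6] = [21, 6]
r2 m[P→φ7] = [28, 14]
r2 m[K→φ5] = [1, 1]
r2 m[S→φ1] = [49, 18]
r2 m[S→φ2] = [63, 36]
r2 m[S→φ5] = [63, 8]
r2 m[D→φ0] = [36, 54]
r2 m[D→φ3] = [36, 54]
r2 m[D→φ4] = [36, 81]
r2 m[N→φ4] = [1, 1]
r2 m[M→φ3] = [1, 1]
r3 m[φ0→H] = [216, 486]
r3 m[φ0→D] = [42, 81]
r3 m[φ1→H] = [343, 441]
r3 m[φ1→S] = [81, 24]
r3 m[φ2→P] = [441, 126]
r3 m[φ2→S] = [84, 42]
r3 m[φ3→D] = [6, 9]
r3 m[φ3→M] = [486, 378]
r3 m[φ4→D] = [6, 6]
r3 m[φ4→N] = [486, 486]
r3 m[φ5→K] = [72, 441]
r3 m[φ5→S] = [7, 9]
r3 m[φ6→P] = [4, 7]
r3 m[φ7→P] = [3, 3]
r3 m[H→φ0] = [7, 9]
r3 m[H→φ1] = [6, 9]
r3 m[P→φ2] = [12, 21]
r3 m[P→φ6] = [21, 6]
r3 m[P→φ7] = [28, 14]
r3 m[K→φ5] = [1, 1]
r3 m[S→φ1] = [49, 18]
r3 m[S→φ2] = [63, 36]
r3 m[S→φ5] = [63, 8]
r3 m[D→φ0] = [36, 54]
r3 m[D→φ3] = [36, 54]
r3 m[D→φ4] = [36, 81]
r3 m[N→φ4] = [1, 1]
r3 m[M→φ3] = [1, 1]
r4 m[φ0→H] = [216, 486]
r4 m[φ0→D] = [42, 81]
r4 m[φ1→H] = [343, 441]
r4 m[φ1→S] = [81, 24]
r4 m[φ2→P] = [441, 126]
r4 m[φ2→S] = [84, 42]
r4 m[φ3→D] = [6, 9]
r4 m[φ3→M] = [486, 378]
r4 m[φ4→D] = [6, 6]
r4 m[φ4→N] = [486, 486]
r4 m[φ5→K] = [72, 441]
r4 m[φ5→S] = [7, 9]
r4 m[φ6→P] = [4, 7]
r4 m[φ7→P] = [3, 3]
r4 m[H→φ0] = [343, 441]
r4 m[H→φ1] = [216, 486]
r4 m[P→φ2] = [12, 21]
r4 m[P→φ6] = [1323, 378]
r4 m[P→φ7] = [1764, 882]
r4 m[K→φ5] = [1, 1]
r4 m[S→φ1] = [588, 378]
r4 m[S→φ2] = [567, 216]
r4 m[S→φ5] = [6804, 1008]
r4 m[D→φ0] = [36, 54]
r4 m[D→φ3] = [252, 486]
r4 m[D→φ4] = [252, 729]
r4 m[N→φ4] = [1, 1]
r4 m[M→φ3] = [1, 1]
r5 m[φ0→H] = [216, 486]
r5 m[φ0→D] = [2058, 3969]
r5 m[φ1→H] = [4116, 5292]
r5 m[φ1→S] = [4374, 864]
r5 m[φ2→P] = [3969, 1134]
r5 m[φ2→S] = [84, 42]
r5 m[φ3→D] = [6, 9]
r5 m[φ3→M] = [4374, 3402]
r5 m[φ4→D] = [6, 6]
r5 m[φ4→N] = [4374, 4374]
r5 m[φ5→K] = [9072, 47628]
r5 m[φ5→S] = [7, 9]
r5 m[φ6→P] = [4, 7]
r5 m[φ7→P] = [3, 3]
r5 m[H→φ0] = [343, 441]
r5 m[H→φ1] = [216, 486]
r5 m[P→φ2] = [12, 21]
r5 m[P→φ6] = [1323, 378]
r5 m[P→φ7] = [1764, 882]
r5 m[K→φ5] = [1, 1]
r5 m[S→φ1] = [588, 378]
r5 m[S→φ2] = [567, 216]
r5 m[S→φ5] = [6804, 1008]
r5 m[D→φ0] = [36, 54]
r5 m[D→φ3] = [252, 486]
r5 m[D→φ4] = [252, 729]
r5 m[N→φ4] = [1, 1]
r5 m[M→φ3] = [1, 1]
r6 m[φ0→H] = [216, 486]
r6 m[φ0→D] = [2058, 3969]
r6 m[φ1→H] = [4116, 5292]
r6 m[φ1→S] = [4374, 864]
r6 m[φ2→P] = [3969, 1134]
r6 m[φ2→S] = [84, 42]
r6 m[φ3→D] = [6, 9]
r6 m[φ3→M] = [4374, 3402]
r6 m[φ4→D] = [6, 6]
r6 m[φ4→N] = [4374, 4374]
r6 m[φ5→K] = [9072, 47628]
r6 m[φ5→S] = [7, 9]
r6 m[φ6→P] = [4, 7]
r6 m[φ7→P] = [3, 3]
r6 m[H→φ0] = [4116, 5292]
r6 m[H→φ1] = [216, 486]
r6 m[P→φ2] = [12, 21]
r6 m[P→φ6] = [11907, 3402]
r6 m[P→φ7] = [15876, 7938]
r6 m[K→φ5] = [1, 1]
r6 m[S→φ1] = [588, 378]
r6 m[S→φ2] = [30618, 7776]
r6 m[S→φ5] = [367416, 36288]
r6 m[D→φ0] = [36, 54]
r6 m[D→φ3] = [12348, 23814]
r6 m[D→φ4] = [12348, 35721]
r6 m[N→φ4] = [1, 1]
r6 m[M→φ3] = [1, 1]
r7 m[φ0→H] = [216, 486]
r7 m[φ0→D] = [24696, 47628]
r7 m[φ1→H] = [4116, 5292]
r7 m[φ1→S] = [4374, 864]
r7 m[φ2→P] = [214326, 61236]
r7 m[φ2→S] = [84, 42]
r7 m[φ3→D] = [6, 9]
r7 m[φ3→M] = [214326, 166698]
r7 m[φ4→D] = [6, 6]
r7 m[φ4→N] = [214326, 214326]
r7 m[φ5→K] = [367416, 2571912]
r7 m[φ5→S] = [7, 9]
r7 m[φ6→P] = [4, 7]
r7 m[φ7→P] = [3, 3]
r7 m[H→φ0] = [4116, 5292]
r7 m[H→φ1] = [216, 486]
r7 m[P→φ2] = [12, 21]
r7 m[P→φ6] = [11907, 3402]
r7 m[P→φ7] = [15876, 7938]
r7 m[K→φ5] = [1, 1]
r7 m[S→φ1] = [588, 378]
r7 m[S→φ2] = [30618, 7776]
r7 m[S→φ5] = [367416, 36288]
r7 m[D→φ0] = [36, 54]
r7 m[D→φ3] = [12348, 23814]
r7 m[D→φ4] = [12348, 35721]
r7 m[N→φ4] = [1, 1]
r7 m[M→φ3] = [1, 1]
r8 m[φ0→H] = [216, 486]
r8 m[φ0→D] = [24696, 47628]
r8 m[φ1→H] = [4116, 5292]
r8 m[φ1→S] = [4374, 864]
r8 m[φ2→P] = [214326, 61236]
r8 m[φ2→S] = [84, 42]
r8 m[φ3→D] = [6, 9]
r8 m[φ3→M] = [214326, 166698]
r8 m[φ4→D] = [6, 6]
r8 m[φ4→N] = [214326, 214326]
r8 m[φ5→K] = [367416, 2571912]
r8 m[φ5→S] = [7, 9]
r8 m[φ6→P] = [4, 7]
r8 m[φ7→P] = [3, 3]
r8 m[H→φ0] = [4116, 5292]
r8 m[H→φ1] = [216, 486]
r8 m[P→φ2] = [12, 21]
r8 m[P→φ6] = [642978, 183708]
r8 m[P→φ7] = [857304, 428652]
r8 m[K→φ5] = [1, 1]
r8 m[S→φ1] = [588, 378]
r8 m[S→φ2] = [30618, 7776]
r8 m[S→φ5] = [367416, 36288]
r8 m[D→φ0] = [36, 54]
r8 m[D→φ3] = [148176, 285768]
r8 m[D→φ4] = [148176, 428652]
r8 m[N→φ4] = [1, 1]
r8 m[M→φ3] = [1, 1]
r9 m[φ0→H] = [216, 486]
r9 m[φ0→D] = [24696, 47628]
r9 m[φ1→H] = [4116, 5292]
r9 m[φ1→S] = [4374, 864]
r9 m[φ2→P] = [214326, 61236]
r9 m[φ2→S] = [84, 42]
r9 m[φ3→D] = [6, 9]
r9 m[φ3→M] = [2571912, 2000376]
r9 m[φ4→D] = [6, 6]
r9 m[φ4→N] = [2571912, 2571912]
r9 m[φ5→K] = [367416, 2571912]
r9 m[φ5→S] = [7, 9]
r9 m[φ6→P] = [4, 7]
r9 m[φ7→P] = [3, 3]
r9 m[H→φ0] = [4116, 5292]
r9 m[H→φ1] = [216, 486]
r9 m[P→φ2] = [12, 21]
r9 m[P→φ6] = [642978, 183708]
r9 m[P→φ7] = [857304, 428652]
r9 m[K→φ5] = [1, 1]
r9 m[S→φ1] = [588, 378]
r9 m[S→φ2] = [30618, 7776]
r9 m[S→φ5] = [367416, 36288]
r9 m[D→φ0] = [36, 54]
r9 m[D→φ3] = [148176, 285768]
r9 m[D→φ4] = [148176, 428652]
r9 m[N→φ4] = [1, 1]
r9 m[M→φ3] = [1, 1]
r10 m[φ0→H] = [216, 486]
r10 m[φ0→D] = [24696, 47628]
r10 m[φ1→H] = [4116, 5292]
r10 m[φ1→S] = [4374, 864]
r10 m[φ2→P] = [214326, 61236]
r10 m[φ2→S] = [84, 42]
r10 m[φ3→D] = [6, 9]
r10 m[φ3→M] = [2571912, 2000376]
r10 m[φ4→D] = [6, 6]
r10 m[φ4→N] = [2571912, 2571912]
r10 m[φ5→K] = [367416, 2571912]
r10 m[φ5→S] = [7, 9]
r10 m[φ6→P] = [4, 7]
r10 m[φ7→P] = [3, 3]
r10 m[H→φ0] = [4116, 5292]
r10 m[H→φ1] = [216, 486]
r10 m[P→φ2] = [12, 21]
r10 m[P→φ6] = [642978, 183708]
r10 m[P→φ7] = [857304, 428652]
r10 m[K→φ5] = [1, 1]
r10 m[S→φ1] = [588, 378]
r10 m[S→φ2] = [30618, 7776]
r10 m[S→φ5] = [367416, 36288]
r10 m[D→φ0] = [36, 54]
r10 m[D→φ3] = [148176, 285768]
r10 m[D→φ4] = [148176, 428652]
r10 m[N→φ4] = [1, 1]
r10 m[M→φ3] = [1, 1]
fixed point reached at round 10
b[P] = ⊗ incoming = [2571912, 1285956]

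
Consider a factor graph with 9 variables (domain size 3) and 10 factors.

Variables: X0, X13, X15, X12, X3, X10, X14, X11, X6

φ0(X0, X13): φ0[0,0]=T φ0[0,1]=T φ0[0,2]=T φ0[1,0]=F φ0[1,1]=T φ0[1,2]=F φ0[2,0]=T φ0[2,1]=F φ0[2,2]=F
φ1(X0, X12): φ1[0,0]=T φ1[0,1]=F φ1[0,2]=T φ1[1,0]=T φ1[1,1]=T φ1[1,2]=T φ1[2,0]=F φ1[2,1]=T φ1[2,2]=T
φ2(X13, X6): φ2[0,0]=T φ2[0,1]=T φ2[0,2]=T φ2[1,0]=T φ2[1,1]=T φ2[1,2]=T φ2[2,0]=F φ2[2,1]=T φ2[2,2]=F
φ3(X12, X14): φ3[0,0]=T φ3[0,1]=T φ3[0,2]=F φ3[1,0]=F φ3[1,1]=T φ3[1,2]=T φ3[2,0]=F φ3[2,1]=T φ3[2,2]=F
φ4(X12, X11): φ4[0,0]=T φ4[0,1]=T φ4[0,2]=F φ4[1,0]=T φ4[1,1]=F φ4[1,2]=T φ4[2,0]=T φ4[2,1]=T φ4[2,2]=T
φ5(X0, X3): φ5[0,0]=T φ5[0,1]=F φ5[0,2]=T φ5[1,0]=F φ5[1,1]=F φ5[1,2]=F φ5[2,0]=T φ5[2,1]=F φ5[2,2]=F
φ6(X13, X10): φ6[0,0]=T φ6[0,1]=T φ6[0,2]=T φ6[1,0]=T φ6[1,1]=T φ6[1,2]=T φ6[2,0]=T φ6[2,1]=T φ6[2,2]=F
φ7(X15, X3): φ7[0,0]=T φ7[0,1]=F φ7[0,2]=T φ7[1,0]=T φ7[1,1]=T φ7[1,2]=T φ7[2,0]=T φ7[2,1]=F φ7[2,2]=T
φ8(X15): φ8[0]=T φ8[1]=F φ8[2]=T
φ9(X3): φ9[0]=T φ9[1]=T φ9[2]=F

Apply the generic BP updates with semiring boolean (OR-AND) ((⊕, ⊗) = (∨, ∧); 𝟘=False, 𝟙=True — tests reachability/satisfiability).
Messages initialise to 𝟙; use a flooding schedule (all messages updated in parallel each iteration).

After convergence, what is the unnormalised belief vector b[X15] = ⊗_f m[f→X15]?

b[X15] = [T, F, T]

init: all messages = 𝟙 over 3 values
r1 m[φ0→X0] = [T, T, T]
r1 m[φ0→X13] = [T, T, T]
r1 m[φ1→X0] = [T, T, T]
r1 m[φ1→X12] = [T, T, T]
r1 m[φ2→X13] = [T, T, T]
r1 m[φ2→X6] = [T, T, T]
r1 m[φ3→X12] = [T, T, T]
r1 m[φ3→X14] = [T, T, T]
r1 m[φ4→X12] = [T, T, T]
r1 m[φ4→X11] = [T, T, T]
r1 m[φ5→X0] = [T, F, T]
r1 m[φ5→X3] = [T, F, T]
r1 m[φ6→X13] = [T, T, T]
r1 m[φ6→X10] = [T, T, T]
r1 m[φ7→X15] = [T, T, T]
r1 m[φ7→X3] = [T, T, T]
r1 m[φ8→X15] = [T, F, T]
r1 m[φ9→X3] = [T, T, F]
r1 m[X0→φ0] = [T, T, T]
r1 m[X0→φ1] = [T, T, T]
r1 m[X0→φ5] = [T, T, T]
r1 m[X13→φ0] = [T, T, T]
r1 m[X13→φ2] = [T, T, T]
r1 m[X13→φ6] = [T, T, T]
r1 m[X15→φ7] = [T, T, T]
r1 m[X15→φ8] = [T, T, T]
r1 m[X12→φ1] = [T, T, T]
r1 m[X12→φ3] = [T, T, T]
r1 m[X12→φ4] = [T, T, T]
r1 m[X3→φ5] = [T, T, T]
r1 m[X3→φ7] = [T, T, T]
r1 m[X3→φ9] = [T, T, T]
r1 m[X10→φ6] = [T, T, T]
r1 m[X14→φ3] = [T, T, T]
r1 m[X11→φ4] = [T, T, T]
r1 m[X6→φ2] = [T, T, T]
r2 m[φ0→X0] = [T, T, T]
r2 m[φ0→X13] = [T, T, T]
r2 m[φ1→X0] = [T, T, T]
r2 m[φ1→X12] = [T, T, T]
r2 m[φ2→X13] = [T, T, T]
r2 m[φ2→X6] = [T, T, T]
r2 m[φ3→X12] = [T, T, T]
r2 m[φ3→X14] = [T, T, T]
r2 m[φ4→X12] = [T, T, T]
r2 m[φ4→X11] = [T, T, T]
r2 m[φ5→X0] = [T, F, T]
r2 m[φ5→X3] = [T, F, T]
r2 m[φ6→X13] = [T, T, T]
r2 m[φ6→X10] = [T, T, T]
r2 m[φ7→X15] = [T, T, T]
r2 m[φ7→X3] = [T, T, T]
r2 m[φ8→X15] = [T, F, T]
r2 m[φ9→X3] = [T, T, F]
r2 m[X0→φ0] = [T, F, T]
r2 m[X0→φ1] = [T, F, T]
r2 m[X0→φ5] = [T, T, T]
r2 m[X13→φ0] = [T, T, T]
r2 m[X13→φ2] = [T, T, T]
r2 m[X13→φ6] = [T, T, T]
r2 m[X15→φ7] = [T, F, T]
r2 m[X15→φ8] = [T, T, T]
r2 m[X12→φ1] = [T, T, T]
r2 m[X12→φ3] = [T, T, T]
r2 m[X12→φ4] = [T, T, T]
r2 m[X3→φ5] = [T, T, F]
r2 m[X3→φ7] = [T, F, F]
r2 m[X3→φ9] = [T, F, T]
r2 m[X10→φ6] = [T, T, T]
r2 m[X14→φ3] = [T, T, T]
r2 m[X11→φ4] = [T, T, T]
r2 m[X6→φ2] = [T, T, T]
r3 m[φ0→X0] = [T, T, T]
r3 m[φ0→X13] = [T, T, T]
r3 m[φ1→X0] = [T, T, T]
r3 m[φ1→X12] = [T, T, T]
r3 m[φ2→X13] = [T, T, T]
r3 m[φ2→X6] = [T, T, T]
r3 m[φ3→X12] = [T, T, T]
r3 m[φ3→X14] = [T, T, T]
r3 m[φ4→X12] = [T, T, T]
r3 m[φ4→X11] = [T, T, T]
r3 m[φ5→X0] = [T, F, T]
r3 m[φ5→X3] = [T, F, T]
r3 m[φ6→X13] = [T, T, T]
r3 m[φ6→X10] = [T, T, T]
r3 m[φ7→X15] = [T, T, T]
r3 m[φ7→X3] = [T, F, T]
r3 m[φ8→X15] = [T, F, T]
r3 m[φ9→X3] = [T, T, F]
r3 m[X0→φ0] = [T, F, T]
r3 m[X0→φ1] = [T, F, T]
r3 m[X0→φ5] = [T, T, T]
r3 m[X13→φ0] = [T, T, T]
r3 m[X13→φ2] = [T, T, T]
r3 m[X13→φ6] = [T, T, T]
r3 m[X15→φ7] = [T, F, T]
r3 m[X15→φ8] = [T, T, T]
r3 m[X12→φ1] = [T, T, T]
r3 m[X12→φ3] = [T, T, T]
r3 m[X12→φ4] = [T, T, T]
r3 m[X3→φ5] = [T, T, F]
r3 m[X3→φ7] = [T, F, F]
r3 m[X3→φ9] = [T, F, T]
r3 m[X10→φ6] = [T, T, T]
r3 m[X14→φ3] = [T, T, T]
r3 m[X11→φ4] = [T, T, T]
r3 m[X6→φ2] = [T, T, T]
r4 m[φ0→X0] = [T, T, T]
r4 m[φ0→X13] = [T, T, T]
r4 m[φ1→X0] = [T, T, T]
r4 m[φ1→X12] = [T, T, T]
r4 m[φ2→X13] = [T, T, T]
r4 m[φ2→X6] = [T, T, T]
r4 m[φ3→X12] = [T, T, T]
r4 m[φ3→X14] = [T, T, T]
r4 m[φ4→X12] = [T, T, T]
r4 m[φ4→X11] = [T, T, T]
r4 m[φ5→X0] = [T, F, T]
r4 m[φ5→X3] = [T, F, T]
r4 m[φ6→X13] = [T, T, T]
r4 m[φ6→X10] = [T, T, T]
r4 m[φ7→X15] = [T, T, T]
r4 m[φ7→X3] = [T, F, T]
r4 m[φ8→X15] = [T, F, T]
r4 m[φ9→X3] = [T, T, F]
r4 m[X0→φ0] = [T, F, T]
r4 m[X0→φ1] = [T, F, T]
r4 m[X0→φ5] = [T, T, T]
r4 m[X13→φ0] = [T, T, T]
r4 m[X13→φ2] = [T, T, T]
r4 m[X13→φ6] = [T, T, T]
r4 m[X15→φ7] = [T, F, T]
r4 m[X15→φ8] = [T, T, T]
r4 m[X12→φ1] = [T, T, T]
r4 m[X12→φ3] = [T, T, T]
r4 m[X12→φ4] = [T, T, T]
r4 m[X3→φ5] = [T, F, F]
r4 m[X3→φ7] = [T, F, F]
r4 m[X3→φ9] = [T, F, T]
r4 m[X10→φ6] = [T, T, T]
r4 m[X14→φ3] = [T, T, T]
r4 m[X11→φ4] = [T, T, T]
r4 m[X6→φ2] = [T, T, T]
r5 m[φ0→X0] = [T, T, T]
r5 m[φ0→X13] = [T, T, T]
r5 m[φ1→X0] = [T, T, T]
r5 m[φ1→X12] = [T, T, T]
r5 m[φ2→X13] = [T, T, T]
r5 m[φ2→X6] = [T, T, T]
r5 m[φ3→X12] = [T, T, T]
r5 m[φ3→X14] = [T, T, T]
r5 m[φ4→X12] = [T, T, T]
r5 m[φ4→X11] = [T, T, T]
r5 m[φ5→X0] = [T, F, T]
r5 m[φ5→X3] = [T, F, T]
r5 m[φ6→X13] = [T, T, T]
r5 m[φ6→X10] = [T, T, T]
r5 m[φ7→X15] = [T, T, T]
r5 m[φ7→X3] = [T, F, T]
r5 m[φ8→X15] = [T, F, T]
r5 m[φ9→X3] = [T, T, F]
r5 m[X0→φ0] = [T, F, T]
r5 m[X0→φ1] = [T, F, T]
r5 m[X0→φ5] = [T, T, T]
r5 m[X13→φ0] = [T, T, T]
r5 m[X13→φ2] = [T, T, T]
r5 m[X13→φ6] = [T, T, T]
r5 m[X15→φ7] = [T, F, T]
r5 m[X15→φ8] = [T, T, T]
r5 m[X12→φ1] = [T, T, T]
r5 m[X12→φ3] = [T, T, T]
r5 m[X12→φ4] = [T, T, T]
r5 m[X3→φ5] = [T, F, F]
r5 m[X3→φ7] = [T, F, F]
r5 m[X3→φ9] = [T, F, T]
r5 m[X10→φ6] = [T, T, T]
r5 m[X14→φ3] = [T, T, T]
r5 m[X11→φ4] = [T, T, T]
r5 m[X6→φ2] = [T, T, T]
fixed point reached at round 5
b[X15] = ⊗ incoming = [T, F, T]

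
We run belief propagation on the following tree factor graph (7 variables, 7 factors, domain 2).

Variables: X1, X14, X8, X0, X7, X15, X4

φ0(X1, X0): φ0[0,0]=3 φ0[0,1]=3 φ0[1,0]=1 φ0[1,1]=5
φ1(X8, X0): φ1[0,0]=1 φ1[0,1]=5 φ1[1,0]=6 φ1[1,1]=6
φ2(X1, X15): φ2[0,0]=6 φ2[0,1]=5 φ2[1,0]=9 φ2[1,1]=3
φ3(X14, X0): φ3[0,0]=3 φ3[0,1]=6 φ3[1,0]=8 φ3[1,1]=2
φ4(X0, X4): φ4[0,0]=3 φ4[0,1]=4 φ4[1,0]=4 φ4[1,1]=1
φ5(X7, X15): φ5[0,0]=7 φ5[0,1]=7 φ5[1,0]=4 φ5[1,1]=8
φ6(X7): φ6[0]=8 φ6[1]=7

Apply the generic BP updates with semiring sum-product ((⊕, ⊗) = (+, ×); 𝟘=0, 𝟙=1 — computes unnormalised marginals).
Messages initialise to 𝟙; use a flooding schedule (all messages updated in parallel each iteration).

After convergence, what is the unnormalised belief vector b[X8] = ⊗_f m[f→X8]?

init: all messages = 𝟙 over 2 values
r1 m[φ0→X1] = [6, 6]
r1 m[φ0→X0] = [4, 8]
r1 m[φ1→X8] = [6, 12]
r1 m[φ1→X0] = [7, 11]
r1 m[φ2→X1] = [11, 12]
r1 m[φ2→X15] = [15, 8]
r1 m[φ3→X14] = [9, 10]
r1 m[φ3→X0] = [11, 8]
r1 m[φ4→X0] = [7, 5]
r1 m[φ4→X4] = [7, 5]
r1 m[φ5→X7] = [14, 12]
r1 m[φ5→X15] = [11, 15]
r1 m[φ6→X7] = [8, 7]
r1 m[X1→φ0] = [1, 1]
r1 m[X1→φ2] = [1, 1]
r1 m[X14→φ3] = [1, 1]
r1 m[X8→φ1] = [1, 1]
r1 m[X0→φ0] = [1, 1]
r1 m[X0→φ1] = [1, 1]
r1 m[X0→φ3] = [1, 1]
r1 m[X0→φ4] = [1, 1]
r1 m[X7→φ5] = [1, 1]
r1 m[X7→φ6] = [1, 1]
r1 m[X15→φ2] = [1, 1]
r1 m[X15→φ5] = [1, 1]
r1 m[X4→φ4] = [1, 1]
r2 m[φ0→X1] = [6, 6]
r2 m[φ0→X0] = [4, 8]
r2 m[φ1→X8] = [6, 12]
r2 m[φ1→X0] = [7, 11]
r2 m[φ2→X1] = [11, 12]
r2 m[φ2→X15] = [15, 8]
r2 m[φ3→X14] = [9, 10]
r2 m[φ3→X0] = [11, 8]
r2 m[φ4→X0] = [7, 5]
r2 m[φ4→X4] = [7, 5]
r2 m[φ5→X7] = [14, 12]
r2 m[φ5→X15] = [11, 15]
r2 m[φ6→X7] = [8, 7]
r2 m[X1→φ0] = [11, 12]
r2 m[X1→φ2] = [6, 6]
r2 m[X14→φ3] = [1, 1]
r2 m[X8→φ1] = [1, 1]
r2 m[X0→φ0] = [539, 440]
r2 m[X0→φ1] = [308, 320]
r2 m[X0→φ3] = [196, 440]
r2 m[X0→φ4] = [308, 704]
r2 m[X7→φ5] = [8, 7]
r2 m[X7→φ6] = [14, 12]
r2 m[X15→φ2] = [11, 15]
r2 m[X15→φ5] = [15, 8]
r2 m[X4→φ4] = [1, 1]
r3 m[φ0→X1] = [2937, 2739]
r3 m[φ0→X0] = [45, 93]
r3 m[φ1→X8] = [1908, 3768]
r3 m[φ1→X0] = [7, 11]
r3 m[φ2→X1] = [141, 144]
r3 m[φ2→X15] = [90, 48]
r3 m[φ3→X14] = [3228, 2448]
r3 m[φ3→X0] = [11, 8]
r3 m[φ4→X0] = [7, 5]
r3 m[φ4→X4] = [3740, 1936]
r3 m[φ5→X7] = [161, 124]
r3 m[φ5→X15] = [84, 112]
r3 m[φ6→X7] = [8, 7]
r3 m[X1→φ0] = [11, 12]
r3 m[X1→φ2] = [6, 6]
r3 m[X14→φ3] = [1, 1]
r3 m[X8→φ1] = [1, 1]
r3 m[X0→φ0] = [539, 440]
r3 m[X0→φ1] = [308, 320]
r3 m[X0→φ3] = [196, 440]
r3 m[X0→φ4] = [308, 704]
r3 m[X7→φ5] = [8, 7]
r3 m[X7→φ6] = [14, 12]
r3 m[X15→φ2] = [11, 15]
r3 m[X15→φ5] = [15, 8]
r3 m[X4→φ4] = [1, 1]
r4 m[φ0→X1] = [2937, 2739]
r4 m[φ0→X0] = [45, 93]
r4 m[φ1→X8] = [1908, 3768]
r4 m[φ1→X0] = [7, 11]
r4 m[φ2→X1] = [141, 144]
r4 m[φ2→X15] = [90, 48]
r4 m[φ3→X14] = [3228, 2448]
r4 m[φ3→X0] = [11, 8]
r4 m[φ4→X0] = [7, 5]
r4 m[φ4→X4] = [3740, 1936]
r4 m[φ5→X7] = [161, 124]
r4 m[φ5→X15] = [84, 112]
r4 m[φ6→X7] = [8, 7]
r4 m[X1→φ0] = [141, 144]
r4 m[X1→φ2] = [2937, 2739]
r4 m[X14→φ3] = [1, 1]
r4 m[X8→φ1] = [1, 1]
r4 m[X0→φ0] = [539, 440]
r4 m[X0→φ1] = [3465, 3720]
r4 m[X0→φ3] = [2205, 5115]
r4 m[X0→φ4] = [3465, 8184]
r4 m[X7→φ5] = [8, 7]
r4 m[X7→φ6] = [161, 124]
r4 m[X15→φ2] = [84, 112]
r4 m[X15→φ5] = [90, 48]
r4 m[X4→φ4] = [1, 1]
r5 m[φ0→X1] = [2937, 2739]
r5 m[φ0→X0] = [567, 1143]
r5 m[φ1→X8] = [22065, 43110]
r5 m[φ1→X0] = [7, 11]
r5 m[φ2→X1] = [1064, 1092]
r5 m[φ2→X15] = [42273, 22902]
r5 m[φ3→X14] = [37305, 27870]
r5 m[φ3→X0] = [11, 8]
r5 m[φ4→X0] = [7, 5]
r5 m[φ4→X4] = [43131, 22044]
r5 m[φ5→X7] = [966, 744]
r5 m[φ5→X15] = [84, 112]
r5 m[φ6→X7] = [8, 7]
r5 m[X1→φ0] = [141, 144]
r5 m[X1→φ2] = [2937, 2739]
r5 m[X14→φ3] = [1, 1]
r5 m[X8→φ1] = [1, 1]
r5 m[X0→φ0] = [539, 440]
r5 m[X0→φ1] = [3465, 3720]
r5 m[X0→φ3] = [2205, 5115]
r5 m[X0→φ4] = [3465, 8184]
r5 m[X7→φ5] = [8, 7]
r5 m[X7→φ6] = [161, 124]
r5 m[X15→φ2] = [84, 112]
r5 m[X15→φ5] = [90, 48]
r5 m[X4→φ4] = [1, 1]
r6 m[φ0→X1] = [2937, 2739]
r6 m[φ0→X0] = [567, 1143]
r6 m[φ1→X8] = [22065, 43110]
r6 m[φ1→X0] = [7, 11]
r6 m[φ2→X1] = [1064, 1092]
r6 m[φ2→X15] = [42273, 22902]
r6 m[φ3→X14] = [37305, 27870]
r6 m[φ3→X0] = [11, 8]
r6 m[φ4→X0] = [7, 5]
r6 m[φ4→X4] = [43131, 22044]
r6 m[φ5→X7] = [966, 744]
r6 m[φ5→X15] = [84, 112]
r6 m[φ6→X7] = [8, 7]
r6 m[X1→φ0] = [1064, 1092]
r6 m[X1→φ2] = [2937, 2739]
r6 m[X14→φ3] = [1, 1]
r6 m[X8→φ1] = [1, 1]
r6 m[X0→φ0] = [539, 440]
r6 m[X0→φ1] = [43659, 45720]
r6 m[X0→φ3] = [27783, 62865]
r6 m[X0→φ4] = [43659, 100584]
r6 m[X7→φ5] = [8, 7]
r6 m[X7→φ6] = [966, 744]
r6 m[X15→φ2] = [84, 112]
r6 m[X15→φ5] = [42273, 22902]
r6 m[X4→φ4] = [1, 1]
r7 m[φ0→X1] = [2937, 2739]
r7 m[φ0→X0] = [4284, 8652]
r7 m[φ1→X8] = [272259, 536274]
r7 m[φ1→X0] = [7, 11]
r7 m[φ2→X1] = [1064, 1092]
r7 m[φ2→X15] = [42273, 22902]
r7 m[φ3→X14] = [460539, 347994]
r7 m[φ3→X0] = [11, 8]
r7 m[φ4→X0] = [7, 5]
r7 m[φ4→X4] = [533313, 275220]
r7 m[φ5→X7] = [456225, 352308]
r7 m[φ5→X15] = [84, 112]
r7 m[φ6→X7] = [8, 7]
r7 m[X1→φ0] = [1064, 1092]
r7 m[X1→φ2] = [2937, 2739]
r7 m[X14→φ3] = [1, 1]
r7 m[X8→φ1] = [1, 1]
r7 m[X0→φ0] = [539, 440]
r7 m[X0→φ1] = [43659, 45720]
r7 m[X0→φ3] = [27783, 62865]
r7 m[X0→φ4] = [43659, 100584]
r7 m[X7→φ5] = [8, 7]
r7 m[X7→φ6] = [966, 744]
r7 m[X15→φ2] = [84, 112]
r7 m[X15→φ5] = [42273, 22902]
r7 m[X4→φ4] = [1, 1]
r8 m[φ0→X1] = [2937, 2739]
r8 m[φ0→X0] = [4284, 8652]
r8 m[φ1→X8] = [272259, 536274]
r8 m[φ1→X0] = [7, 11]
r8 m[φ2→X1] = [1064, 1092]
r8 m[φ2→X15] = [42273, 22902]
r8 m[φ3→X14] = [460539, 347994]
r8 m[φ3→X0] = [11, 8]
r8 m[φ4→X0] = [7, 5]
r8 m[φ4→X4] = [533313, 275220]
r8 m[φ5→X7] = [456225, 352308]
r8 m[φ5→X15] = [84, 112]
r8 m[φ6→X7] = [8, 7]
r8 m[X1→φ0] = [1064, 1092]
r8 m[X1→φ2] = [2937, 2739]
r8 m[X14→φ3] = [1, 1]
r8 m[X8→φ1] = [1, 1]
r8 m[X0→φ0] = [539, 440]
r8 m[X0→φ1] = [329868, 346080]
r8 m[X0→φ3] = [209916, 475860]
r8 m[X0→φ4] = [329868, 761376]
r8 m[X7→φ5] = [8, 7]
r8 m[X7→φ6] = [456225, 352308]
r8 m[X15→φ2] = [84, 112]
r8 m[X15→φ5] = [42273, 22902]
r8 m[X4→φ4] = [1, 1]
r9 m[φ0→X1] = [2937, 2739]
r9 m[φ0→X0] = [4284, 8652]
r9 m[φ1→X8] = [2060268, 4055688]
r9 m[φ1→X0] = [7, 11]
r9 m[φ2→X1] = [1064, 1092]
r9 m[φ2→X15] = [42273, 22902]
r9 m[φ3→X14] = [3484908, 2631048]
r9 m[φ3→X0] = [11, 8]
r9 m[φ4→X0] = [7, 5]
r9 m[φ4→X4] = [4035108, 2080848]
r9 m[φ5→X7] = [456225, 352308]
r9 m[φ5→X15] = [84, 112]
r9 m[φ6→X7] = [8, 7]
r9 m[X1→φ0] = [1064, 1092]
r9 m[X1→φ2] = [2937, 2739]
r9 m[X14→φ3] = [1, 1]
r9 m[X8→φ1] = [1, 1]
r9 m[X0→φ0] = [539, 440]
r9 m[X0→φ1] = [329868, 346080]
r9 m[X0→φ3] = [209916, 475860]
r9 m[X0→φ4] = [329868, 761376]
r9 m[X7→φ5] = [8, 7]
r9 m[X7→φ6] = [456225, 352308]
r9 m[X15→φ2] = [84, 112]
r9 m[X15→φ5] = [42273, 22902]
r9 m[X4→φ4] = [1, 1]
r10 m[φ0→X1] = [2937, 2739]
r10 m[φ0→X0] = [4284, 8652]
r10 m[φ1→X8] = [2060268, 4055688]
r10 m[φ1→X0] = [7, 11]
r10 m[φ2→X1] = [1064, 1092]
r10 m[φ2→X15] = [42273, 22902]
r10 m[φ3→X14] = [3484908, 2631048]
r10 m[φ3→X0] = [11, 8]
r10 m[φ4→X0] = [7, 5]
r10 m[φ4→X4] = [4035108, 2080848]
r10 m[φ5→X7] = [456225, 352308]
r10 m[φ5→X15] = [84, 112]
r10 m[φ6→X7] = [8, 7]
r10 m[X1→φ0] = [1064, 1092]
r10 m[X1→φ2] = [2937, 2739]
r10 m[X14→φ3] = [1, 1]
r10 m[X8→φ1] = [1, 1]
r10 m[X0→φ0] = [539, 440]
r10 m[X0→φ1] = [329868, 346080]
r10 m[X0→φ3] = [209916, 475860]
r10 m[X0→φ4] = [329868, 761376]
r10 m[X7→φ5] = [8, 7]
r10 m[X7→φ6] = [456225, 352308]
r10 m[X15→φ2] = [84, 112]
r10 m[X15→φ5] = [42273, 22902]
r10 m[X4→φ4] = [1, 1]
fixed point reached at round 10
b[X8] = ⊗ incoming = [2060268, 4055688]

b[X8] = [2060268, 4055688]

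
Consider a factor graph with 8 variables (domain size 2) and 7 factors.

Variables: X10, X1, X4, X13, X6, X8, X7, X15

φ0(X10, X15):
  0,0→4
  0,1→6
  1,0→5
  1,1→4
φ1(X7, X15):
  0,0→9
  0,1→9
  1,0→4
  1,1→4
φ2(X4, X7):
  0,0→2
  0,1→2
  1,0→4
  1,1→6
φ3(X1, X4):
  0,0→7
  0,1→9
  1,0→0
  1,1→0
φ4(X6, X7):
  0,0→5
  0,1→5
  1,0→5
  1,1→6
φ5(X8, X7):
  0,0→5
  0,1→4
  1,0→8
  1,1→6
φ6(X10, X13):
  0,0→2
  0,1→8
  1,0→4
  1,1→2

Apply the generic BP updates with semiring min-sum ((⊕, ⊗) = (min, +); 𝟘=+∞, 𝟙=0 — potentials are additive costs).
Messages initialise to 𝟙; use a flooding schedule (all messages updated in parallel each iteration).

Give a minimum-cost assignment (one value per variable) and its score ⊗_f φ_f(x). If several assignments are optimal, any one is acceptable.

init: all messages = 𝟙 over 2 values
r1 m[φ0→X10] = [4, 4]
r1 m[φ0→X15] = [4, 4]
r1 m[φ1→X7] = [9, 4]
r1 m[φ1→X15] = [4, 4]
r1 m[φ2→X4] = [2, 4]
r1 m[φ2→X7] = [2, 2]
r1 m[φ3→X1] = [7, 0]
r1 m[φ3→X4] = [0, 0]
r1 m[φ4→X6] = [5, 5]
r1 m[φ4→X7] = [5, 5]
r1 m[φ5→X8] = [4, 6]
r1 m[φ5→X7] = [5, 4]
r1 m[φ6→X10] = [2, 2]
r1 m[φ6→X13] = [2, 2]
r1 m[X10→φ0] = [0, 0]
r1 m[X10→φ6] = [0, 0]
r1 m[X1→φ3] = [0, 0]
r1 m[X4→φ2] = [0, 0]
r1 m[X4→φ3] = [0, 0]
r1 m[X13→φ6] = [0, 0]
r1 m[X6→φ4] = [0, 0]
r1 m[X8→φ5] = [0, 0]
r1 m[X7→φ1] = [0, 0]
r1 m[X7→φ2] = [0, 0]
r1 m[X7→φ4] = [0, 0]
r1 m[X7→φ5] = [0, 0]
r1 m[X15→φ0] = [0, 0]
r1 m[X15→φ1] = [0, 0]
r2 m[φ0→X10] = [4, 4]
r2 m[φ0→X15] = [4, 4]
r2 m[φ1→X7] = [9, 4]
r2 m[φ1→X15] = [4, 4]
r2 m[φ2→X4] = [2, 4]
r2 m[φ2→X7] = [2, 2]
r2 m[φ3→X1] = [7, 0]
r2 m[φ3→X4] = [0, 0]
r2 m[φ4→X6] = [5, 5]
r2 m[φ4→X7] = [5, 5]
r2 m[φ5→X8] = [4, 6]
r2 m[φ5→X7] = [5, 4]
r2 m[φ6→X10] = [2, 2]
r2 m[φ6→X13] = [2, 2]
r2 m[X10→φ0] = [2, 2]
r2 m[X10→φ6] = [4, 4]
r2 m[X1→φ3] = [0, 0]
r2 m[X4→φ2] = [0, 0]
r2 m[X4→φ3] = [2, 4]
r2 m[X13→φ6] = [0, 0]
r2 m[X6→φ4] = [0, 0]
r2 m[X8→φ5] = [0, 0]
r2 m[X7→φ1] = [12, 11]
r2 m[X7→φ2] = [19, 13]
r2 m[X7→φ4] = [16, 10]
r2 m[X7→φ5] = [16, 11]
r2 m[X15→φ0] = [4, 4]
r2 m[X15→φ1] = [4, 4]
r3 m[φ0→X10] = [8, 8]
r3 m[φ0→X15] = [6, 6]
r3 m[φ1→X7] = [13, 8]
r3 m[φ1→X15] = [15, 15]
r3 m[φ2→X4] = [15, 19]
r3 m[φ2→X7] = [2, 2]
r3 m[φ3→X1] = [9, 2]
r3 m[φ3→X4] = [0, 0]
r3 m[φ4→X6] = [15, 16]
r3 m[φ4→X7] = [5, 5]
r3 m[φ5→X8] = [15, 17]
r3 m[φ5→X7] = [5, 4]
r3 m[φ6→X10] = [2, 2]
r3 m[φ6→X13] = [6, 6]
r3 m[X10→φ0] = [2, 2]
r3 m[X10→φ6] = [4, 4]
r3 m[X1→φ3] = [0, 0]
r3 m[X4→φ2] = [0, 0]
r3 m[X4→φ3] = [2, 4]
r3 m[X13→φ6] = [0, 0]
r3 m[X6→φ4] = [0, 0]
r3 m[X8→φ5] = [0, 0]
r3 m[X7→φ1] = [12, 11]
r3 m[X7→φ2] = [19, 13]
r3 m[X7→φ4] = [16, 10]
r3 m[X7→φ5] = [16, 11]
r3 m[X15→φ0] = [4, 4]
r3 m[X15→φ1] = [4, 4]
r4 m[φ0→X10] = [8, 8]
r4 m[φ0→X15] = [6, 6]
r4 m[φ1→X7] = [13, 8]
r4 m[φ1→X15] = [15, 15]
r4 m[φ2→X4] = [15, 19]
r4 m[φ2→X7] = [2, 2]
r4 m[φ3→X1] = [9, 2]
r4 m[φ3→X4] = [0, 0]
r4 m[φ4→X6] = [15, 16]
r4 m[φ4→X7] = [5, 5]
r4 m[φ5→X8] = [15, 17]
r4 m[φ5→X7] = [5, 4]
r4 m[φ6→X10] = [2, 2]
r4 m[φ6→X13] = [6, 6]
r4 m[X10→φ0] = [2, 2]
r4 m[X10→φ6] = [8, 8]
r4 m[X1→φ3] = [0, 0]
r4 m[X4→φ2] = [0, 0]
r4 m[X4→φ3] = [15, 19]
r4 m[X13→φ6] = [0, 0]
r4 m[X6→φ4] = [0, 0]
r4 m[X8→φ5] = [0, 0]
r4 m[X7→φ1] = [12, 11]
r4 m[X7→φ2] = [23, 17]
r4 m[X7→φ4] = [20, 14]
r4 m[X7→φ5] = [20, 15]
r4 m[X15→φ0] = [15, 15]
r4 m[X15→φ1] = [6, 6]
r5 m[φ0→X10] = [19, 19]
r5 m[φ0→X15] = [6, 6]
r5 m[φ1→X7] = [15, 10]
r5 m[φ1→X15] = [15, 15]
r5 m[φ2→X4] = [19, 23]
r5 m[φ2→X7] = [2, 2]
r5 m[φ3→X1] = [22, 15]
r5 m[φ3→X4] = [0, 0]
r5 m[φ4→X6] = [19, 20]
r5 m[φ4→X7] = [5, 5]
r5 m[φ5→X8] = [19, 21]
r5 m[φ5→X7] = [5, 4]
r5 m[φ6→X10] = [2, 2]
r5 m[φ6→X13] = [10, 10]
r5 m[X10→φ0] = [2, 2]
r5 m[X10→φ6] = [8, 8]
r5 m[X1→φ3] = [0, 0]
r5 m[X4→φ2] = [0, 0]
r5 m[X4→φ3] = [15, 19]
r5 m[X13→φ6] = [0, 0]
r5 m[X6→φ4] = [0, 0]
r5 m[X8→φ5] = [0, 0]
r5 m[X7→φ1] = [12, 11]
r5 m[X7→φ2] = [23, 17]
r5 m[X7→φ4] = [20, 14]
r5 m[X7→φ5] = [20, 15]
r5 m[X15→φ0] = [15, 15]
r5 m[X15→φ1] = [6, 6]
r6 m[φ0→X10] = [19, 19]
r6 m[φ0→X15] = [6, 6]
r6 m[φ1→X7] = [15, 10]
r6 m[φ1→X15] = [15, 15]
r6 m[φ2→X4] = [19, 23]
r6 m[φ2→X7] = [2, 2]
r6 m[φ3→X1] = [22, 15]
r6 m[φ3→X4] = [0, 0]
r6 m[φ4→X6] = [19, 20]
r6 m[φ4→X7] = [5, 5]
r6 m[φ5→X8] = [19, 21]
r6 m[φ5→X7] = [5, 4]
r6 m[φ6→X10] = [2, 2]
r6 m[φ6→X13] = [10, 10]
r6 m[X10→φ0] = [2, 2]
r6 m[X10→φ6] = [19, 19]
r6 m[X1→φ3] = [0, 0]
r6 m[X4→φ2] = [0, 0]
r6 m[X4→φ3] = [19, 23]
r6 m[X13→φ6] = [0, 0]
r6 m[X6→φ4] = [0, 0]
r6 m[X8→φ5] = [0, 0]
r6 m[X7→φ1] = [12, 11]
r6 m[X7→φ2] = [25, 19]
r6 m[X7→φ4] = [22, 16]
r6 m[X7→φ5] = [22, 17]
r6 m[X15→φ0] = [15, 15]
r6 m[X15→φ1] = [6, 6]
r7 m[φ0→X10] = [19, 19]
r7 m[φ0→X15] = [6, 6]
r7 m[φ1→X7] = [15, 10]
r7 m[φ1→X15] = [15, 15]
r7 m[φ2→X4] = [21, 25]
r7 m[φ2→X7] = [2, 2]
r7 m[φ3→X1] = [26, 19]
r7 m[φ3→X4] = [0, 0]
r7 m[φ4→X6] = [21, 22]
r7 m[φ4→X7] = [5, 5]
r7 m[φ5→X8] = [21, 23]
r7 m[φ5→X7] = [5, 4]
r7 m[φ6→X10] = [2, 2]
r7 m[φ6→X13] = [21, 21]
r7 m[X10→φ0] = [2, 2]
r7 m[X10→φ6] = [19, 19]
r7 m[X1→φ3] = [0, 0]
r7 m[X4→φ2] = [0, 0]
r7 m[X4→φ3] = [19, 23]
r7 m[X13→φ6] = [0, 0]
r7 m[X6→φ4] = [0, 0]
r7 m[X8→φ5] = [0, 0]
r7 m[X7→φ1] = [12, 11]
r7 m[X7→φ2] = [25, 19]
r7 m[X7→φ4] = [22, 16]
r7 m[X7→φ5] = [22, 17]
r7 m[X15→φ0] = [15, 15]
r7 m[X15→φ1] = [6, 6]
r8 m[φ0→X10] = [19, 19]
r8 m[φ0→X15] = [6, 6]
r8 m[φ1→X7] = [15, 10]
r8 m[φ1→X15] = [15, 15]
r8 m[φ2→X4] = [21, 25]
r8 m[φ2→X7] = [2, 2]
r8 m[φ3→X1] = [26, 19]
r8 m[φ3→X4] = [0, 0]
r8 m[φ4→X6] = [21, 22]
r8 m[φ4→X7] = [5, 5]
r8 m[φ5→X8] = [21, 23]
r8 m[φ5→X7] = [5, 4]
r8 m[φ6→X10] = [2, 2]
r8 m[φ6→X13] = [21, 21]
r8 m[X10→φ0] = [2, 2]
r8 m[X10→φ6] = [19, 19]
r8 m[X1→φ3] = [0, 0]
r8 m[X4→φ2] = [0, 0]
r8 m[X4→φ3] = [21, 25]
r8 m[X13→φ6] = [0, 0]
r8 m[X6→φ4] = [0, 0]
r8 m[X8→φ5] = [0, 0]
r8 m[X7→φ1] = [12, 11]
r8 m[X7→φ2] = [25, 19]
r8 m[X7→φ4] = [22, 16]
r8 m[X7→φ5] = [22, 17]
r8 m[X15→φ0] = [15, 15]
r8 m[X15→φ1] = [6, 6]
r9 m[φ0→X10] = [19, 19]
r9 m[φ0→X15] = [6, 6]
r9 m[φ1→X7] = [15, 10]
r9 m[φ1→X15] = [15, 15]
r9 m[φ2→X4] = [21, 25]
r9 m[φ2→X7] = [2, 2]
r9 m[φ3→X1] = [28, 21]
r9 m[φ3→X4] = [0, 0]
r9 m[φ4→X6] = [21, 22]
r9 m[φ4→X7] = [5, 5]
r9 m[φ5→X8] = [21, 23]
r9 m[φ5→X7] = [5, 4]
r9 m[φ6→X10] = [2, 2]
r9 m[φ6→X13] = [21, 21]
r9 m[X10→φ0] = [2, 2]
r9 m[X10→φ6] = [19, 19]
r9 m[X1→φ3] = [0, 0]
r9 m[X4→φ2] = [0, 0]
r9 m[X4→φ3] = [21, 25]
r9 m[X13→φ6] = [0, 0]
r9 m[X6→φ4] = [0, 0]
r9 m[X8→φ5] = [0, 0]
r9 m[X7→φ1] = [12, 11]
r9 m[X7→φ2] = [25, 19]
r9 m[X7→φ4] = [22, 16]
r9 m[X7→φ5] = [22, 17]
r9 m[X15→φ0] = [15, 15]
r9 m[X15→φ1] = [6, 6]
r10 m[φ0→X10] = [19, 19]
r10 m[φ0→X15] = [6, 6]
r10 m[φ1→X7] = [15, 10]
r10 m[φ1→X15] = [15, 15]
r10 m[φ2→X4] = [21, 25]
r10 m[φ2→X7] = [2, 2]
r10 m[φ3→X1] = [28, 21]
r10 m[φ3→X4] = [0, 0]
r10 m[φ4→X6] = [21, 22]
r10 m[φ4→X7] = [5, 5]
r10 m[φ5→X8] = [21, 23]
r10 m[φ5→X7] = [5, 4]
r10 m[φ6→X10] = [2, 2]
r10 m[φ6→X13] = [21, 21]
r10 m[X10→φ0] = [2, 2]
r10 m[X10→φ6] = [19, 19]
r10 m[X1→φ3] = [0, 0]
r10 m[X4→φ2] = [0, 0]
r10 m[X4→φ3] = [21, 25]
r10 m[X13→φ6] = [0, 0]
r10 m[X6→φ4] = [0, 0]
r10 m[X8→φ5] = [0, 0]
r10 m[X7→φ1] = [12, 11]
r10 m[X7→φ2] = [25, 19]
r10 m[X7→φ4] = [22, 16]
r10 m[X7→φ5] = [22, 17]
r10 m[X15→φ0] = [15, 15]
r10 m[X15→φ1] = [6, 6]
fixed point reached at round 10
traceback from X10: (X10=0, X1=1, X4=0, X13=0, X6=0, X8=0, X7=1, X15=0), score=21

assignment: (X10=0, X1=1, X4=0, X13=0, X6=0, X8=0, X7=1, X15=0); score = 21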